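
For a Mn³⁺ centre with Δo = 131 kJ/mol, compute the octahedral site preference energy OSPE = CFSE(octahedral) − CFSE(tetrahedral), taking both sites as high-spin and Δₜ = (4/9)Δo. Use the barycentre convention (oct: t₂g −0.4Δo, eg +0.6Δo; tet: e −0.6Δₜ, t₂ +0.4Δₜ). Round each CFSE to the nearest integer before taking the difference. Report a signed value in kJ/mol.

-56

Group 7 minus oxidation state +3 gives a d⁴ configuration for Mn³⁺.
Octahedral (high-spin): t2g^3 e_g^1, CFSE = 3(−0.4) + 1(+0.6) = -0.6Δo = -0.6 × 131 = -79 kJ/mol.
In a tetrahedral site the filling is e^2 t2^2: CFSE(tet) = -0.4Δₜ = -0.4 × (4/9)(131) = -23 kJ/mol.
Subtracting, OSPE = -79 − (-23) = -56 kJ/mol.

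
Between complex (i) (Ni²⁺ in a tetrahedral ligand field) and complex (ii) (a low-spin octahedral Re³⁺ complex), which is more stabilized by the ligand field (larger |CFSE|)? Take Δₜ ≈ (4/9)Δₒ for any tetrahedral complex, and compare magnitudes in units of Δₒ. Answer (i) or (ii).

(i): Group 10 minus oxidation state +2 gives a d⁸ configuration for Ni²⁺; Tetrahedral splitting is small, so the complex is high-spin; e⁴ t₂⁴, CFSE = -0.8Δₜ ≈ -0.36Δₒ.
(ii): Re is in group 7, so Re³⁺ is d⁴ (7 − 3 = 4); t₂g⁴ eg⁰, CFSE = -1.6Δₒ.
So (ii) has the larger |CFSE|.

(ii)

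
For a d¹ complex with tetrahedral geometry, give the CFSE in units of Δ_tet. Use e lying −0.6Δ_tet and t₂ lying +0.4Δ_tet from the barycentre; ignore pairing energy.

-0.6 Δ_tet

With tetrahedral geometry the complex is necessarily high-spin.
Configuration: e¹ t₂⁰.
CFSE = 1(-0.6Δ_tet) + 0(0.4Δ_tet) = -0.6Δ_tet + 0.0Δ_tet = -0.6Δ_tet.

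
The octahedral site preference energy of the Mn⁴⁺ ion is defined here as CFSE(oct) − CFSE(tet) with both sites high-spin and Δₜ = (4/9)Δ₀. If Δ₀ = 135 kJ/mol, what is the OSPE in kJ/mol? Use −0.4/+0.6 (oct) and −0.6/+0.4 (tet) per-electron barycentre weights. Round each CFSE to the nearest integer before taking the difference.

Mn sits in group 7; removing 4 electrons leaves Mn⁴⁺ with 7 − 4 = 3 d electrons.
Octahedral (high-spin): t2g^3 e_g^0, CFSE = 3(−0.4) + 0(+0.6) = -1.2Δ₀ = -1.2 × 135 = -162 kJ/mol.
Tetrahedral e^2 t2^1 gives -0.8Δₜ = -0.8 × (4/9) × 135 = -48 kJ/mol.
OSPE = -162 − (-48) = -114 kJ/mol.

-114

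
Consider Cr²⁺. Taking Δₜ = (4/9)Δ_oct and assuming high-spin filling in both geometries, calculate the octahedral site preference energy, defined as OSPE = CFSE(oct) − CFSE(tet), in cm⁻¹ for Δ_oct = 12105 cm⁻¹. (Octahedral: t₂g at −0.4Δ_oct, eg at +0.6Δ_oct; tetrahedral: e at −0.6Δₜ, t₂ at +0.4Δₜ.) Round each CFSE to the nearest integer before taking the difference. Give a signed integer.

Cr is in group 6, so Cr²⁺ is d⁴ (6 − 2 = 4).
Octahedral (high-spin): t₂g³ eg¹, CFSE = 3(−0.4) + 1(+0.6) = -0.6Δ_oct = -0.6 × 12105 = -7263 cm⁻¹.
Tetrahedral: e² t₂², CFSE = 2(−0.6) + 2(+0.4) = -0.4Δₜ = -0.4 × (4/9) × 12105 = -2152 cm⁻¹.
Subtracting, OSPE = -7263 − (-2152) = -5111 cm⁻¹.

-5111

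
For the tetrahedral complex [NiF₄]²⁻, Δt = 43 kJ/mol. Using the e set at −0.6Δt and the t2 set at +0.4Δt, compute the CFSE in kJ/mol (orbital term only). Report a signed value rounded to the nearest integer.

Each F⁻ contributes -1; 4 × (-1) = -4. With overall charge -2, Ni is in the +2 oxidation state.
Ni is in group 10, so Ni²⁺ is d⁸ (10 − 2 = 8).
Tetrahedral splitting is small, so the complex is high-spin.
Electron filling gives e^4 t2^4.
Orbital CFSE = 4(-0.6) + 4(0.4) = -0.8Δt = -0.8 × 43 = -34 kJ/mol.

-34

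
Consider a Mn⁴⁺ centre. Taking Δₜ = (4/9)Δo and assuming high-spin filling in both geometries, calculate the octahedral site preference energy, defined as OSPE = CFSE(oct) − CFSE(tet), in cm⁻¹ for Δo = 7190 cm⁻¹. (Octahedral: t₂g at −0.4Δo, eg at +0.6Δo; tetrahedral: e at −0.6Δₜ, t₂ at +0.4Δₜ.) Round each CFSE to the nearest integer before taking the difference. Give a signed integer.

-6072

Mn⁴⁺: group 7, so d-count = 7 − 4 = 3.
Octahedral high-spin t₂g³ eg⁰: CFSE = -1.2 × 7190 = -8628 cm⁻¹.
Tetrahedral e² t₂¹ gives -0.8Δₜ = -0.8 × (4/9) × 7190 = -2556 cm⁻¹.
OSPE = -8628 − (-2556) = -6072 cm⁻¹.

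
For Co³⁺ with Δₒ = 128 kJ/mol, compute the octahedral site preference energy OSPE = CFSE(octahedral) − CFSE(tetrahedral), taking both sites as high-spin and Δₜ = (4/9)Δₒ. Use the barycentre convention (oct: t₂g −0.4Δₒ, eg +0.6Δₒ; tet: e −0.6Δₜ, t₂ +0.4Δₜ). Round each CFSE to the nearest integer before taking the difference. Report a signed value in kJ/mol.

Co³⁺: group 9, so d-count = 9 − 3 = 6.
Octahedral (high-spin): t2g^4 e_g^2, CFSE = 4(−0.4) + 2(+0.6) = -0.4Δₒ = -0.4 × 128 = -51 kJ/mol.
In a tetrahedral site the filling is e^3 t2^3: CFSE(tet) = -0.6Δₜ = -0.6 × (4/9)(128) = -34 kJ/mol.
OSPE = CFSE(oct) − CFSE(tet) = -51 − (-34) = -17 kJ/mol.

-17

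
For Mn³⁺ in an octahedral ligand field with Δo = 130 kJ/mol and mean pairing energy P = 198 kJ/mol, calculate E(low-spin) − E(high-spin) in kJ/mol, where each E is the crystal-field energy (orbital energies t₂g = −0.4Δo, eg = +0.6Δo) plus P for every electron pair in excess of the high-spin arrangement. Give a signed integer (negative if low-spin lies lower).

Mn is in group 7, so Mn³⁺ is d⁴ (7 − 3 = 4).
High-spin: t₂g³ eg¹, CFSE = -0.6Δo = -78 kJ/mol.
Low-spin: t₂g⁴ eg⁰, orbital CFSE = -1.6Δo = -208 kJ/mol; plus 1 excess pair × P = +198 kJ/mol; total -10 kJ/mol.
Thus E(LS) − E(HS) = 68 kJ/mol.

68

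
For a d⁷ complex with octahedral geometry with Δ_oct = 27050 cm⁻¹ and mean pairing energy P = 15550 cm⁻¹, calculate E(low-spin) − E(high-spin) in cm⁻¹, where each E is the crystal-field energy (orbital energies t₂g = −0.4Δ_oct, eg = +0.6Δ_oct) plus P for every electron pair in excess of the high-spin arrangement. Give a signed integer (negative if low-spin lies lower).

-11500

In the high-spin limit (t₂g⁵ eg²) the orbital term is -0.8Δ_oct = -21640 cm⁻¹, with no excess pairing.
Low-spin t₂g⁶ eg¹ gives -1.8Δ_oct = -48690 cm⁻¹, but forming 1 extra pair costs 1P = 15550 cm⁻¹, so E(LS) = -48690 + 15550 = -33140 cm⁻¹.
The difference is -33140 − (-21640) = -11500 cm⁻¹, so low-spin lies lower.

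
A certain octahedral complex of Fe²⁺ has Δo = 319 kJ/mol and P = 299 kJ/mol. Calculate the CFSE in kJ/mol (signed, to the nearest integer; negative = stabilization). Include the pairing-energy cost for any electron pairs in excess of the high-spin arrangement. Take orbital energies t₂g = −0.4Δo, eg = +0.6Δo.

-168

Fe is in group 8, so Fe²⁺ is d⁶ (8 − 2 = 6).
Since Δo = 319 kJ/mol > P = 299 kJ/mol, the complex adopts the low-spin configuration.
Configuration: t₂g⁶ eg⁰.
Orbital CFSE = -2.4Δo = -2.4 × 319 = -766 kJ/mol.
Excess pairs vs high-spin: 3 − 1 = 2; pairing cost = +598 kJ/mol.
Net CFSE = -766 + 598 = -168 kJ/mol.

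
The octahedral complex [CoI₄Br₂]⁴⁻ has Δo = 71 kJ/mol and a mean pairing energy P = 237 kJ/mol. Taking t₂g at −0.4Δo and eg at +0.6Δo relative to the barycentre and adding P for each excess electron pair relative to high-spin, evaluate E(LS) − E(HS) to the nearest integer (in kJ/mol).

166

Ligand charges: 4×(-1) from I⁻ and 2×(-1) from Br⁻ sum to -6; with overall charge -4, Co is +2.
Co²⁺: group 9, so d-count = 9 − 2 = 7.
High-spin: t₂g⁵ eg², CFSE = -0.8Δo = -57 kJ/mol.
For low-spin the configuration is t₂g⁶ eg¹: orbital energy -1.8 × 71 = -128 kJ/mol, and 1 additional pair relative to high-spin adds 237 kJ/mol, giving 109 kJ/mol.
The difference is 109 − (-57) = 166 kJ/mol, so high-spin lies lower.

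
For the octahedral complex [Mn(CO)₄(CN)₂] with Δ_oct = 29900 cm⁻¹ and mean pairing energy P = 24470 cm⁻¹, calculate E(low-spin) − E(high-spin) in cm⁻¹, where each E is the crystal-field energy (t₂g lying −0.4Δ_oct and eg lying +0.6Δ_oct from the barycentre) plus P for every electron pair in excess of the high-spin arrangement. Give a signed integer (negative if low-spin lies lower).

-10860

Ligand charges: 4×(+0) from CO and 2×(-1) from CN⁻ sum to -2; with overall charge +0, Mn is +2.
Mn²⁺: group 7, so d-count = 7 − 2 = 5.
High-spin d⁵ fills as t₂g³ eg² with CFSE 3(−0.4) + 2(+0.6) = 0.0Δ_oct = 0 cm⁻¹.
Low-spin: t₂g⁵ eg⁰, orbital CFSE = -2.0Δ_oct = -59800 cm⁻¹; plus 2 excess pairs × P = +48940 cm⁻¹; total -10860 cm⁻¹.
E(LS) − E(HS) = -10860 − (0) = -10860 cm⁻¹.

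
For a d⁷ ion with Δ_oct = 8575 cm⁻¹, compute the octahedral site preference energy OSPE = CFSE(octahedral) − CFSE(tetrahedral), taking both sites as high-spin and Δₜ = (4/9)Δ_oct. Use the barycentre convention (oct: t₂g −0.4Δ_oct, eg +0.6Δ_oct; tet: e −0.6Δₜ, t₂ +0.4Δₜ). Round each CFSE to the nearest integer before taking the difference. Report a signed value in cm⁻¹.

-2287

Octahedral (high-spin): t2g^5 e_g^2, CFSE = 5(−0.4) + 2(+0.6) = -0.8Δ_oct = -0.8 × 8575 = -6860 cm⁻¹.
Tetrahedral: e^4 t2^3, CFSE = 4(−0.6) + 3(+0.4) = -1.2Δₜ = -1.2 × (4/9) × 8575 = -4573 cm⁻¹.
OSPE = -6860 − (-4573) = -2287 cm⁻¹.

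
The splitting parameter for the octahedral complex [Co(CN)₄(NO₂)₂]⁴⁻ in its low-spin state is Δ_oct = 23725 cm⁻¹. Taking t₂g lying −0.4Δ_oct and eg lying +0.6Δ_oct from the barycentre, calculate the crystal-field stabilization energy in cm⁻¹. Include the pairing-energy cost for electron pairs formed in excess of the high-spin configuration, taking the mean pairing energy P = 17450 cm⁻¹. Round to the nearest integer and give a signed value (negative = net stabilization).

-25255

Ligand charges: 4×(-1) from CN⁻ and 2×(-1) from NO₂⁻ sum to -6; with overall charge -4, Co is +2.
Group 9 minus oxidation state +2 gives a d⁷ configuration for Co²⁺.
Electron filling gives t₂g⁶ eg¹.
CFSE(orbital) = 6×(-0.4Δ_oct) + 1×(0.6Δ_oct) = -1.8Δ_oct; with Δ_oct = 23725 cm⁻¹ that is -42705 cm⁻¹.
Relative to high-spin t₂g⁵ eg² (2 paired), the low-spin configuration has 1 additional pair, contributing +1 × 17450 = +17450 cm⁻¹.
Combining: -42705 + 17450 = -25255 cm⁻¹.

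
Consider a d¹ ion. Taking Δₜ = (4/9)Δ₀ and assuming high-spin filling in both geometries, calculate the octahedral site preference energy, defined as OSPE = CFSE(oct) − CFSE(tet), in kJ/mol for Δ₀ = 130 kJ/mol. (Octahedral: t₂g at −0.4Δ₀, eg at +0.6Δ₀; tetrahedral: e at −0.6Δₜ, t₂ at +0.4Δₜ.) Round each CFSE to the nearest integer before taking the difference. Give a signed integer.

-17

Octahedral high-spin t₂g¹ eg⁰: CFSE = -0.4 × 130 = -52 kJ/mol.
Tetrahedral: e¹ t₂⁰, CFSE = 1(−0.6) + 0(+0.4) = -0.6Δₜ = -0.6 × (4/9) × 130 = -35 kJ/mol.
OSPE = CFSE(oct) − CFSE(tet) = -52 − (-35) = -17 kJ/mol.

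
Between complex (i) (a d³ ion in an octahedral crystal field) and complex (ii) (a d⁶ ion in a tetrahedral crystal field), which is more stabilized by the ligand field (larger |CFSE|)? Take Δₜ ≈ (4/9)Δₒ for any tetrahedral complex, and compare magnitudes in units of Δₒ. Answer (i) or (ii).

(i)

(i): t₂g³ eg⁰, CFSE = -1.2Δₒ.
(ii): Tetrahedral fields are weak (Δₜ ≈ 4/9 Δₒ), so electrons fill high-spin; e³ t₂³, CFSE = -0.6Δₜ ≈ -0.27Δₒ.
So (i) has the larger |CFSE|.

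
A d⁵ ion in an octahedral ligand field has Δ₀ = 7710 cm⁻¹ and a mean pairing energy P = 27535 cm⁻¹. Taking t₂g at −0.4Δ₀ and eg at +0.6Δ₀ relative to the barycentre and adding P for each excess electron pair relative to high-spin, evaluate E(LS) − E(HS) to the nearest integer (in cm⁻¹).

39650

In the high-spin limit (t₂g³ eg²) the orbital term is 0.0Δ₀ = 0 cm⁻¹, with no excess pairing.
For low-spin the configuration is t₂g⁵ eg⁰: orbital energy -2.0 × 7710 = -15420 cm⁻¹, and 2 additional pairs relative to high-spin add 55070 cm⁻¹, giving 39650 cm⁻¹.
E(LS) − E(HS) = 39650 − (0) = 39650 cm⁻¹.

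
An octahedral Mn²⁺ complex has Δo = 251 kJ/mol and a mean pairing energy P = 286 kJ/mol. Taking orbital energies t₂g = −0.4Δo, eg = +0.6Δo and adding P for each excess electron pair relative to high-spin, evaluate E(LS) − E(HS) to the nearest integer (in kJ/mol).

70

Group 7 minus oxidation state +2 gives a d⁵ configuration for Mn²⁺.
High-spin d⁵ fills as t₂g³ eg² with CFSE 3(−0.4) + 2(+0.6) = 0.0Δo = 0 kJ/mol.
Low-spin t₂g⁵ eg⁰ gives -2.0Δo = -502 kJ/mol, but forming 2 extra pairs costs 2P = 572 kJ/mol, so E(LS) = -502 + 572 = 70 kJ/mol.
E(LS) − E(HS) = 70 − (0) = 70 kJ/mol.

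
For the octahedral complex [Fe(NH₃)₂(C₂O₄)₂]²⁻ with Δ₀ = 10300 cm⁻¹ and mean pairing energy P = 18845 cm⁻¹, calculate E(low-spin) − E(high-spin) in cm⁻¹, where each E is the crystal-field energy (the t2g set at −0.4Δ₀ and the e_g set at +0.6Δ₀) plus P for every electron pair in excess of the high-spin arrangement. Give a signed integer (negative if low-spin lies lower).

Ligand charges: 2×(+0) from NH₃ and 2×(-2) from C₂O₄²⁻ sum to -4; with overall charge -2, Fe is +2.
Fe²⁺: group 8, so d-count = 8 − 2 = 6.
High-spin d⁶ fills as t2g^4 e_g^2 with CFSE 4(−0.4) + 2(+0.6) = -0.4Δ₀ = -4120 cm⁻¹.
For low-spin the configuration is t2g^6 e_g^0: orbital energy -2.4 × 10300 = -24720 cm⁻¹, and 2 additional pairs relative to high-spin add 37690 cm⁻¹, giving 12970 cm⁻¹.
The difference is 12970 − (-4120) = 17090 cm⁻¹, so high-spin lies lower.

17090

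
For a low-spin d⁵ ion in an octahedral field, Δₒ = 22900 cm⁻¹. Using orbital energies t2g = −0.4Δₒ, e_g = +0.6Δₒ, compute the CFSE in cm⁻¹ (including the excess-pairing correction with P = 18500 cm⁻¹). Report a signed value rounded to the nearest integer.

Electron filling gives t2g^5 e_g^0.
The orbital stabilization is -2.0Δₒ = -2.0 × 22900 = -45800 cm⁻¹.
Pairing penalty: 2 pairs vs 0 in the high-spin reference → 2 extra × P = 37000 cm⁻¹.
Overall CFSE = -45800 + 37000 = -8800 cm⁻¹.

-8800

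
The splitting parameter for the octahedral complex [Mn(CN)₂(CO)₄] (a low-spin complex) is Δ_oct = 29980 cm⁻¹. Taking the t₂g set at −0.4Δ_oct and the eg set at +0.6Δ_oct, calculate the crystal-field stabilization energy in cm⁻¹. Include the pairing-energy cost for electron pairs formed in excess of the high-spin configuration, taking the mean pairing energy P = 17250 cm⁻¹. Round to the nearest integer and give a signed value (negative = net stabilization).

-25460

Ligand charges: 2×(-1) from CN⁻ and 4×(+0) from CO sum to -2; with overall charge +0, Mn is +2.
Group 7 minus oxidation state +2 gives a d⁵ configuration for Mn²⁺.
The d⁵ electrons fill as t₂g⁵ eg⁰.
The orbital stabilization is -2.0Δ_oct = -2.0 × 29980 = -59960 cm⁻¹.
High-spin d⁵ would be t₂g³ eg² with 0 pairs; low-spin has 2, so 2 excess pairs cost +2P = +34500 cm⁻¹.
Net CFSE = -59960 + 34500 = -25460 cm⁻¹.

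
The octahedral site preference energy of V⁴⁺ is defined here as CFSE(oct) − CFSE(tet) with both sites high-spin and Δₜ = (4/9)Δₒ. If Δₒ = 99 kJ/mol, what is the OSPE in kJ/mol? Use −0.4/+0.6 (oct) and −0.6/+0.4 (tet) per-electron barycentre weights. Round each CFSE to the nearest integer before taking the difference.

-14

Group 5 minus oxidation state +4 gives a d¹ configuration for V⁴⁺.
In an octahedral site d¹ (HS) is t2g^1 e_g^0, giving CFSE(oct) = -0.4Δₒ = -40 kJ/mol.
Tetrahedral: e^1 t2^0, CFSE = 1(−0.6) + 0(+0.4) = -0.6Δₜ = -0.6 × (4/9) × 99 = -26 kJ/mol.
OSPE = -40 − (-26) = -14 kJ/mol.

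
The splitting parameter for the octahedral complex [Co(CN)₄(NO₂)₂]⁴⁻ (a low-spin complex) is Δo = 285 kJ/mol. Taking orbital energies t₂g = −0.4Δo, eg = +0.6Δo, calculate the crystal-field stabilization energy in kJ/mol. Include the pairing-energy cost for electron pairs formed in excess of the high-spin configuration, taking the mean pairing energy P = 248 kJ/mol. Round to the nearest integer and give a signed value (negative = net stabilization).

Ligand charges: 4×(-1) from CN⁻ and 2×(-1) from NO₂⁻ sum to -6; with overall charge -4, Co is +2.
Co is in group 9, so Co²⁺ is d⁷ (9 − 2 = 7).
The d⁷ electrons fill as t₂g⁶ eg¹.
The orbital stabilization is -1.8Δo = -1.8 × 285 = -513 kJ/mol.
Relative to high-spin t₂g⁵ eg² (2 paired), the low-spin configuration has 1 additional pair, contributing +1 × 248 = +248 kJ/mol.
Overall CFSE = -513 + 248 = -265 kJ/mol.

-265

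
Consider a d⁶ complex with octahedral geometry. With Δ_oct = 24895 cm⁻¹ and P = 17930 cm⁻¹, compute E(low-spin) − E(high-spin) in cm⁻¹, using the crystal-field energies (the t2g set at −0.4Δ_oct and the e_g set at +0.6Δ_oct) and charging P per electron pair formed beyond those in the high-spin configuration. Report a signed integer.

In the high-spin limit (t2g^4 e_g^2) the orbital term is -0.4Δ_oct = -9958 cm⁻¹, with no excess pairing.
Low-spin t2g^6 e_g^0 gives -2.4Δ_oct = -59748 cm⁻¹, but forming 2 extra pairs costs 2P = 35860 cm⁻¹, so E(LS) = -59748 + 35860 = -23888 cm⁻¹.
Thus E(LS) − E(HS) = -13930 cm⁻¹.

-13930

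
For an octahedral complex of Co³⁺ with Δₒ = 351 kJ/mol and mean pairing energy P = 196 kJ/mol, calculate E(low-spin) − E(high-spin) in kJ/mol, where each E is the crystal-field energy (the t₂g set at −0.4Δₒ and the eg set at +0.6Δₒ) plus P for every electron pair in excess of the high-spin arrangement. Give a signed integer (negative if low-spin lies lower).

-310

Co³⁺: group 9, so d-count = 9 − 3 = 6.
High-spin d⁶ fills as t₂g⁴ eg² with CFSE 4(−0.4) + 2(+0.6) = -0.4Δₒ = -140 kJ/mol.
For low-spin the configuration is t₂g⁶ eg⁰: orbital energy -2.4 × 351 = -842 kJ/mol, and 2 additional pairs relative to high-spin add 392 kJ/mol, giving -450 kJ/mol.
E(LS) − E(HS) = -450 − (-140) = -310 kJ/mol.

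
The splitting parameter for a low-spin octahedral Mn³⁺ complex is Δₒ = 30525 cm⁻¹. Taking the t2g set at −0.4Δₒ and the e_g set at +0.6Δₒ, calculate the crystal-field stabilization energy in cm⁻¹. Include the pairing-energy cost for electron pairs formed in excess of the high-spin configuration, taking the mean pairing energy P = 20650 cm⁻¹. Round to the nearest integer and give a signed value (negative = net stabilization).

Group 7 minus oxidation state +3 gives a d⁴ configuration for Mn³⁺.
Electron filling gives t2g^4 e_g^0.
Orbital CFSE = 4(-0.4) + 0(0.6) = -1.6Δₒ = -1.6 × 30525 = -48840 cm⁻¹.
Relative to high-spin t2g^3 e_g^1 (0 paired), the low-spin configuration has 1 additional pair, contributing +1 × 20650 = +20650 cm⁻¹.
Net CFSE = -48840 + 20650 = -28190 cm⁻¹.

-28190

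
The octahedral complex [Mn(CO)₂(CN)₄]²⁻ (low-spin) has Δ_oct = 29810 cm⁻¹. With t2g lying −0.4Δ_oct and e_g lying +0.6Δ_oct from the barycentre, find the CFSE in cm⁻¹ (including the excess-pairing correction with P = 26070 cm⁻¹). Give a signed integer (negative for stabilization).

Ligand charges: 2×(+0) from CO and 4×(-1) from CN⁻ sum to -4; with overall charge -2, Mn is +2.
Group 7 minus oxidation state +2 gives a d⁵ configuration for Mn²⁺.
Electron filling gives t2g^5 e_g^0.
The orbital stabilization is -2.0Δ_oct = -2.0 × 29810 = -59620 cm⁻¹.
Relative to high-spin t2g^3 e_g^2 (0 paired), the low-spin configuration has 2 additional pairs, contributing +2 × 26070 = +52140 cm⁻¹.
Net CFSE = -59620 + 52140 = -7480 cm⁻¹.

-7480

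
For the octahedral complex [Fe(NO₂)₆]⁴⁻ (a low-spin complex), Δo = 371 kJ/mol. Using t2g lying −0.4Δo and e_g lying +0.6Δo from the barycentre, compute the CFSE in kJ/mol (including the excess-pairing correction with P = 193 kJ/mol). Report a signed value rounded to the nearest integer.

Each NO₂⁻ contributes -1; 6 × (-1) = -6. With overall charge -4, Fe is in the +2 oxidation state.
Group 8 minus oxidation state +2 gives a d⁶ configuration for Fe²⁺.
Configuration: t2g^6 e_g^0.
Orbital CFSE = 6(-0.4) + 0(0.6) = -2.4Δo = -2.4 × 371 = -890 kJ/mol.
Pairing penalty: 3 pairs vs 1 in the high-spin reference → 2 extra × P = 386 kJ/mol.
Combining: -890 + 386 = -504 kJ/mol.

-504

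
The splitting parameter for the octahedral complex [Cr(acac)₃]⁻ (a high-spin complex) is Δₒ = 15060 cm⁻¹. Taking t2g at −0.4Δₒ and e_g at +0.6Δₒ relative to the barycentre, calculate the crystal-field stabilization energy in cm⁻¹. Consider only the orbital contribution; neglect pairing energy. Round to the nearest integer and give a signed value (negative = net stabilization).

Each acac⁻ contributes -1; 3 × (-1) = -3. With overall charge -1, Cr is in the +2 oxidation state.
Cr sits in group 6; removing 2 electrons leaves Cr²⁺ with 6 − 2 = 4 d electrons.
The d⁴ electrons fill as t2g^3 e_g^1.
The orbital stabilization is -0.6Δₒ = -0.6 × 15060 = -9036 cm⁻¹.

-9036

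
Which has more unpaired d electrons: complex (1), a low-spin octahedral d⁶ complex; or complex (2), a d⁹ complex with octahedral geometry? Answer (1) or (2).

(2)

(1): t₂g⁶ eg⁰ → 0 unpaired.
(2): t₂g⁶ eg³ → 1 unpaired.
So (2) has more unpaired electrons.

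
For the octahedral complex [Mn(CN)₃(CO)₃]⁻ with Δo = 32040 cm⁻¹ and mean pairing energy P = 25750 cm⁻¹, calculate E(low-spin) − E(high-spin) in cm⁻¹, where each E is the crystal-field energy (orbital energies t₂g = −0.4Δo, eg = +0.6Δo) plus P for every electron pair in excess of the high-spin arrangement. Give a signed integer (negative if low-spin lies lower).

-12580

Ligand charges: 3×(-1) from CN⁻ and 3×(+0) from CO sum to -3; with overall charge -1, Mn is +2.
Mn²⁺: group 7, so d-count = 7 − 2 = 5.
High-spin: t₂g³ eg², CFSE = 0.0Δo = 0 cm⁻¹.
Low-spin t₂g⁵ eg⁰ gives -2.0Δo = -64080 cm⁻¹, but forming 2 extra pairs costs 2P = 51500 cm⁻¹, so E(LS) = -64080 + 51500 = -12580 cm⁻¹.
The difference is -12580 − (0) = -12580 cm⁻¹, so low-spin lies lower.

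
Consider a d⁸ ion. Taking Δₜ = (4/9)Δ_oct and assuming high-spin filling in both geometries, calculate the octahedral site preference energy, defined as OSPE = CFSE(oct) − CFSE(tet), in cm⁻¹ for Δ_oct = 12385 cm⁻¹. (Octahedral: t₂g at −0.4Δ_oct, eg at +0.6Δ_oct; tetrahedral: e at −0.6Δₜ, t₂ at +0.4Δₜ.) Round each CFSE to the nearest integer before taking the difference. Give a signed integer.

-10458

Octahedral (high-spin): t₂g⁶ eg², CFSE = 6(−0.4) + 2(+0.6) = -1.2Δ_oct = -1.2 × 12385 = -14862 cm⁻¹.
Tetrahedral: e⁴ t₂⁴, CFSE = 4(−0.6) + 4(+0.4) = -0.8Δₜ = -0.8 × (4/9) × 12385 = -4404 cm⁻¹.
OSPE = -14862 − (-4404) = -10458 cm⁻¹.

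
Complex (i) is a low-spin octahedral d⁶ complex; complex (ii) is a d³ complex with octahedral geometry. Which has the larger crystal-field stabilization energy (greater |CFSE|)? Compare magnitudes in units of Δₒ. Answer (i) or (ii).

(i): t₂g⁶ eg⁰, CFSE = -2.4Δₒ.
(ii): t2g^3 e_g^0, CFSE = -1.2Δₒ.
So (i) has the larger |CFSE|.

(i)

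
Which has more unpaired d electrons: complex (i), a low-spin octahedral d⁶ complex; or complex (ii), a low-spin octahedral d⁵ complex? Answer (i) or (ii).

(ii)

(i): t2g^6 e_g^0 → 0 unpaired.
(ii): t₂g⁵ eg⁰ → 1 unpaired.
So (ii) has more unpaired electrons.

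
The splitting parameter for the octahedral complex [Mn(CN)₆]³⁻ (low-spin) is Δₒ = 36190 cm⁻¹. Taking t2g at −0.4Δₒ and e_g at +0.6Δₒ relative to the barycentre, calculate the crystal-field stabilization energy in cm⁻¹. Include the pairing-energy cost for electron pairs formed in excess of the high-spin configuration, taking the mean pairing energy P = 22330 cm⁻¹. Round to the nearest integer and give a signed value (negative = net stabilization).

Each CN⁻ contributes -1; 6 × (-1) = -6. With overall charge -3, Mn is in the +3 oxidation state.
Group 7 minus oxidation state +3 gives a d⁴ configuration for Mn³⁺.
Electron filling gives t2g^4 e_g^0.
Orbital CFSE = 4(-0.4) + 0(0.6) = -1.6Δₒ = -1.6 × 36190 = -57904 cm⁻¹.
High-spin d⁴ would be t2g^3 e_g^1 with 0 pairs; low-spin has 1, so 1 excess pair costs +1P = +22330 cm⁻¹.
Combining: -57904 + 22330 = -35574 cm⁻¹.

-35574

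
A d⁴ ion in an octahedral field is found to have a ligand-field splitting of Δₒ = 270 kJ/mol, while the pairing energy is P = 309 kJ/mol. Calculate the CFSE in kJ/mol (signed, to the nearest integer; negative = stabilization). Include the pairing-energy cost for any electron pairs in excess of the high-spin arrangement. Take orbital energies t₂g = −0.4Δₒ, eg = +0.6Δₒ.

-162

Δₒ < P, so pairing is avoided: the ground state is high-spin.
That gives t₂g³ eg¹.
Orbital CFSE = -0.6Δₒ = -0.6 × 270 = -162 kJ/mol.
High-spin has no excess pairs, so no pairing correction applies.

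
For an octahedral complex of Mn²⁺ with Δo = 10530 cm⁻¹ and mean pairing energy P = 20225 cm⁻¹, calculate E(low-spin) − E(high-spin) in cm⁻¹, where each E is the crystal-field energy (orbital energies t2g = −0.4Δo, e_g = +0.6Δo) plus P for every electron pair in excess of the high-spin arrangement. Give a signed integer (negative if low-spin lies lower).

19390

Group 7 minus oxidation state +2 gives a d⁵ configuration for Mn²⁺.
High-spin: t2g^3 e_g^2, CFSE = 0.0Δo = 0 cm⁻¹.
Low-spin: t2g^5 e_g^0, orbital CFSE = -2.0Δo = -21060 cm⁻¹; plus 2 excess pairs × P = +40450 cm⁻¹; total 19390 cm⁻¹.
The difference is 19390 − (0) = 19390 cm⁻¹, so high-spin lies lower.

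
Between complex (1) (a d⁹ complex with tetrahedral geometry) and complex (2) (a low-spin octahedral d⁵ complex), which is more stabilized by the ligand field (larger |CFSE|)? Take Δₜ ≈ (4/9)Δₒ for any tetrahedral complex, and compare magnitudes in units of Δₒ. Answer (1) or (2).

(2)

(1): With tetrahedral geometry the complex is necessarily high-spin; e⁴ t₂⁵, CFSE = -0.4Δₜ ≈ -0.18Δₒ.
(2): t2g^5 e_g^0, CFSE = -2.0Δₒ.
So (2) has the larger |CFSE|.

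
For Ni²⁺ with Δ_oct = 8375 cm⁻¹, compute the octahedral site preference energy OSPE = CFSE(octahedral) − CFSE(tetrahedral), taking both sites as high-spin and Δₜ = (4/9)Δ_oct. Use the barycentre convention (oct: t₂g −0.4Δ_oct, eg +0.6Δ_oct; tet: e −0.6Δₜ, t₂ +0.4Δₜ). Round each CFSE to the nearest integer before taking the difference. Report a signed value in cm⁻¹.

-7072

Ni sits in group 10; removing 2 electrons leaves Ni²⁺ with 10 − 2 = 8 d electrons.
In an octahedral site d⁸ (HS) is t₂g⁶ eg², giving CFSE(oct) = -1.2Δ_oct = -10050 cm⁻¹.
Tetrahedral e⁴ t₂⁴ gives -0.8Δₜ = -0.8 × (4/9) × 8375 = -2978 cm⁻¹.
Subtracting, OSPE = -10050 − (-2978) = -7072 cm⁻¹.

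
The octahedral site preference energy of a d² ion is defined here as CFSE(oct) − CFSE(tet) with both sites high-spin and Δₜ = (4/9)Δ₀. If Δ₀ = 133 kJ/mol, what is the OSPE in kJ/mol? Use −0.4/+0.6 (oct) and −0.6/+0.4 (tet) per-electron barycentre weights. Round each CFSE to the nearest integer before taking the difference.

In an octahedral site d² (HS) is t₂g² eg⁰, giving CFSE(oct) = -0.8Δ₀ = -106 kJ/mol.
Tetrahedral: e² t₂⁰, CFSE = 2(−0.6) + 0(+0.4) = -1.2Δₜ = -1.2 × (4/9) × 133 = -71 kJ/mol.
Subtracting, OSPE = -106 − (-71) = -35 kJ/mol.

-35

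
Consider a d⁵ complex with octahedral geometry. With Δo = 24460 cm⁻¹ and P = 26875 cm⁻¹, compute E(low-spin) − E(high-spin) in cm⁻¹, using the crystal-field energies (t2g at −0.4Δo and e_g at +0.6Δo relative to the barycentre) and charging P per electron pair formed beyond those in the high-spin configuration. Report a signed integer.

High-spin: t2g^3 e_g^2, CFSE = 0.0Δo = 0 cm⁻¹.
Low-spin t2g^5 e_g^0 gives -2.0Δo = -48920 cm⁻¹, but forming 2 extra pairs costs 2P = 53750 cm⁻¹, so E(LS) = -48920 + 53750 = 4830 cm⁻¹.
The difference is 4830 − (0) = 4830 cm⁻¹, so high-spin lies lower.

4830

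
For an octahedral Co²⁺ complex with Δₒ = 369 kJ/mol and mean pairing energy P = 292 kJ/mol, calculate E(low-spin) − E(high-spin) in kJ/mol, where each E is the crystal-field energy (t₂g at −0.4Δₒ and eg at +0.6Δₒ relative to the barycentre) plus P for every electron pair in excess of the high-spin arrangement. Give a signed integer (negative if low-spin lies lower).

Co sits in group 9; removing 2 electrons leaves Co²⁺ with 9 − 2 = 7 d electrons.
In the high-spin limit (t₂g⁵ eg²) the orbital term is -0.8Δₒ = -295 kJ/mol, with no excess pairing.
Low-spin: t₂g⁶ eg¹, orbital CFSE = -1.8Δₒ = -664 kJ/mol; plus 1 excess pair × P = +292 kJ/mol; total -372 kJ/mol.
The difference is -372 − (-295) = -77 kJ/mol, so low-spin lies lower.

-77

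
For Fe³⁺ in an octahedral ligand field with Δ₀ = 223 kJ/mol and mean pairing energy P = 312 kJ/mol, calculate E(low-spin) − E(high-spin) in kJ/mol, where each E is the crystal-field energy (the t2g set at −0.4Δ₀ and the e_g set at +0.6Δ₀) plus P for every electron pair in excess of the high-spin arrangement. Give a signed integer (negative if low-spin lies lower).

Group 8 minus oxidation state +3 gives a d⁵ configuration for Fe³⁺.
High-spin: t2g^3 e_g^2, CFSE = 0.0Δ₀ = 0 kJ/mol.
Low-spin: t2g^5 e_g^0, orbital CFSE = -2.0Δ₀ = -446 kJ/mol; plus 2 excess pairs × P = +624 kJ/mol; total 178 kJ/mol.
The difference is 178 − (0) = 178 kJ/mol, so high-spin lies lower.

178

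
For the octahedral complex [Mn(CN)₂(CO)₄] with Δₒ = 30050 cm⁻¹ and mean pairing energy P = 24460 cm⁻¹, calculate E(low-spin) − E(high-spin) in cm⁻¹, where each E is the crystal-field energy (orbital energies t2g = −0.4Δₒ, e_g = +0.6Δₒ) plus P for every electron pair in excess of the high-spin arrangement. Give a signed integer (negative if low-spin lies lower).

-11180

Ligand charges: 2×(-1) from CN⁻ and 4×(+0) from CO sum to -2; with overall charge +0, Mn is +2.
Mn is in group 7, so Mn²⁺ is d⁵ (7 − 2 = 5).
High-spin d⁵ fills as t2g^3 e_g^2 with CFSE 3(−0.4) + 2(+0.6) = 0.0Δₒ = 0 cm⁻¹.
Low-spin: t2g^5 e_g^0, orbital CFSE = -2.0Δₒ = -60100 cm⁻¹; plus 2 excess pairs × P = +48920 cm⁻¹; total -11180 cm⁻¹.
E(LS) − E(HS) = -11180 − (0) = -11180 cm⁻¹.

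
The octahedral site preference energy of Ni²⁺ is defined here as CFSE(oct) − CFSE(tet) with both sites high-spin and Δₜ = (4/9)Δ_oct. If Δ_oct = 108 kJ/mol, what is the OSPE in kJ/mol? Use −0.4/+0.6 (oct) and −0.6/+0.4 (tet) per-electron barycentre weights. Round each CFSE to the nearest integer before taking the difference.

-92

Ni²⁺: group 10, so d-count = 10 − 2 = 8.
In an octahedral site d⁸ (HS) is t2g^6 e_g^2, giving CFSE(oct) = -1.2Δ_oct = -130 kJ/mol.
Tetrahedral: e^4 t2^4, CFSE = 4(−0.6) + 4(+0.4) = -0.8Δₜ = -0.8 × (4/9) × 108 = -38 kJ/mol.
Subtracting, OSPE = -130 − (-38) = -92 kJ/mol.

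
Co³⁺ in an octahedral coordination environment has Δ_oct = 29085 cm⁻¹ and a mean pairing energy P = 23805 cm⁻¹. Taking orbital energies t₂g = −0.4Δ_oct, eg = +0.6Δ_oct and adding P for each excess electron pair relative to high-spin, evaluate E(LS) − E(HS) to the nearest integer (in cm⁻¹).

Co sits in group 9; removing 3 electrons leaves Co³⁺ with 9 − 3 = 6 d electrons.
In the high-spin limit (t₂g⁴ eg²) the orbital term is -0.4Δ_oct = -11634 cm⁻¹, with no excess pairing.
Low-spin t₂g⁶ eg⁰ gives -2.4Δ_oct = -69804 cm⁻¹, but forming 2 extra pairs costs 2P = 47610 cm⁻¹, so E(LS) = -69804 + 47610 = -22194 cm⁻¹.
Thus E(LS) − E(HS) = -10560 cm⁻¹.

-10560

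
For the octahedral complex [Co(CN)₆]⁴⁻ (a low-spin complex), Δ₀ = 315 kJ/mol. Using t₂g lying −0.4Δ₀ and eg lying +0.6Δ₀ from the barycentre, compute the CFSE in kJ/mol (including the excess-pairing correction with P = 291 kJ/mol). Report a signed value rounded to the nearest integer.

-276

Each CN⁻ contributes -1; 6 × (-1) = -6. With overall charge -4, Co is in the +2 oxidation state.
Co sits in group 9; removing 2 electrons leaves Co²⁺ with 9 − 2 = 7 d electrons.
The d⁷ electrons fill as t₂g⁶ eg¹.
The orbital stabilization is -1.8Δ₀ = -1.8 × 315 = -567 kJ/mol.
Pairing penalty: 3 pairs vs 2 in the high-spin reference → 1 extra × P = 291 kJ/mol.
Overall CFSE = -567 + 291 = -276 kJ/mol.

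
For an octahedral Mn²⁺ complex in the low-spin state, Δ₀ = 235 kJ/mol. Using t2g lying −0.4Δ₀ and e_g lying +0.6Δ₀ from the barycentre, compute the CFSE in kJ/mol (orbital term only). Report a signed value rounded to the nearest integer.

-470

Group 7 minus oxidation state +2 gives a d⁵ configuration for Mn²⁺.
The d⁵ electrons fill as t2g^5 e_g^0.
CFSE(orbital) = 5×(-0.4Δ₀) + 0×(0.6Δ₀) = -2.0Δ₀; with Δ₀ = 235 kJ/mol that is -470 kJ/mol.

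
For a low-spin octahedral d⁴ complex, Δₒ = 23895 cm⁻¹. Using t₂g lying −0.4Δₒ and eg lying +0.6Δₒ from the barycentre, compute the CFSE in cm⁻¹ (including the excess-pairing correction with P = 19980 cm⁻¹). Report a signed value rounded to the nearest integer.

-18252

Configuration: t₂g⁴ eg⁰.
The orbital stabilization is -1.6Δₒ = -1.6 × 23895 = -38232 cm⁻¹.
Relative to high-spin t₂g³ eg¹ (0 paired), the low-spin configuration has 1 additional pair, contributing +1 × 19980 = +19980 cm⁻¹.
Overall CFSE = -38232 + 19980 = -18252 cm⁻¹.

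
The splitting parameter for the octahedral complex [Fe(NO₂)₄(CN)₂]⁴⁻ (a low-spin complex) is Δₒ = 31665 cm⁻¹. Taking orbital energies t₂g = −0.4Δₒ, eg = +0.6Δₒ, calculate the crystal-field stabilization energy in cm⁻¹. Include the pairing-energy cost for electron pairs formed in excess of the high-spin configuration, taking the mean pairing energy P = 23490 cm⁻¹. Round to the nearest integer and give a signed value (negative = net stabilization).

Ligand charges: 4×(-1) from NO₂⁻ and 2×(-1) from CN⁻ sum to -6; with overall charge -4, Fe is +2.
Fe sits in group 8; removing 2 electrons leaves Fe²⁺ with 8 − 2 = 6 d electrons.
Electron filling gives t₂g⁶ eg⁰.
CFSE(orbital) = 6×(-0.4Δₒ) + 0×(0.6Δₒ) = -2.4Δₒ; with Δₒ = 31665 cm⁻¹ that is -75996 cm⁻¹.
Relative to high-spin t₂g⁴ eg² (1 paired), the low-spin configuration has 2 additional pairs, contributing +2 × 23490 = +46980 cm⁻¹.
Overall CFSE = -75996 + 46980 = -29016 cm⁻¹.

-29016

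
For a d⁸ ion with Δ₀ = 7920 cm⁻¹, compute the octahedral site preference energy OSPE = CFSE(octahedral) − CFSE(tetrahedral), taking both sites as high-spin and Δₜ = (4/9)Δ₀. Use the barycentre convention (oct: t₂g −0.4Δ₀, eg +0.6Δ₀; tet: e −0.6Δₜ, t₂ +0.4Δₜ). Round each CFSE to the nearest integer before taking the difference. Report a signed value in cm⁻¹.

Octahedral (high-spin): t₂g⁶ eg², CFSE = 6(−0.4) + 2(+0.6) = -1.2Δ₀ = -1.2 × 7920 = -9504 cm⁻¹.
Tetrahedral: e⁴ t₂⁴, CFSE = 4(−0.6) + 4(+0.4) = -0.8Δₜ = -0.8 × (4/9) × 7920 = -2816 cm⁻¹.
Subtracting, OSPE = -9504 − (-2816) = -6688 cm⁻¹.

-6688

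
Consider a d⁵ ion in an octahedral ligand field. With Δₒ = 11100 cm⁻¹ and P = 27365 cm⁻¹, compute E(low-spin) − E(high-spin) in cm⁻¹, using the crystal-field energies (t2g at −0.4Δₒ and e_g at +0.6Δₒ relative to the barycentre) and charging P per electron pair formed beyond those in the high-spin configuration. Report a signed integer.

32530

High-spin: t2g^3 e_g^2, CFSE = 0.0Δₒ = 0 cm⁻¹.
Low-spin: t2g^5 e_g^0, orbital CFSE = -2.0Δₒ = -22200 cm⁻¹; plus 2 excess pairs × P = +54730 cm⁻¹; total 32530 cm⁻¹.
The difference is 32530 − (0) = 32530 cm⁻¹, so high-spin lies lower.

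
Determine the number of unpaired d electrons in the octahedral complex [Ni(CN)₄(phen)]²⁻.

Ligand charges: 4×(-1) from CN⁻ and 1×(+0) from phen sum to -4; with overall charge -2, Ni is +2.
Group 10 minus oxidation state +2 gives a d⁸ configuration for Ni²⁺.
Configuration: t2g^6 e_g^2, giving 2 unpaired electrons.

2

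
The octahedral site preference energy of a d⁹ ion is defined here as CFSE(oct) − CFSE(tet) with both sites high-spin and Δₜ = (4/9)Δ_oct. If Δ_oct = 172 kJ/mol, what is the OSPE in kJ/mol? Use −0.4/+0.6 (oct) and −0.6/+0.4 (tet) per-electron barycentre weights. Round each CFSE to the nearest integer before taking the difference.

-72

In an octahedral site d⁹ (HS) is t2g^6 e_g^3, giving CFSE(oct) = -0.6Δ_oct = -103 kJ/mol.
Tetrahedral: e^4 t2^5, CFSE = 4(−0.6) + 5(+0.4) = -0.4Δₜ = -0.4 × (4/9) × 172 = -31 kJ/mol.
OSPE = -103 − (-31) = -72 kJ/mol.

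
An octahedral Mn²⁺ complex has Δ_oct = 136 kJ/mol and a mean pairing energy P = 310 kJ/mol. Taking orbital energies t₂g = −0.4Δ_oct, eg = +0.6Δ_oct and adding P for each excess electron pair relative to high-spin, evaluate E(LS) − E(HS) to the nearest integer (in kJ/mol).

Mn sits in group 7; removing 2 electrons leaves Mn²⁺ with 7 − 2 = 5 d electrons.
In the high-spin limit (t₂g³ eg²) the orbital term is 0.0Δ_oct = 0 kJ/mol, with no excess pairing.
For low-spin the configuration is t₂g⁵ eg⁰: orbital energy -2.0 × 136 = -272 kJ/mol, and 2 additional pairs relative to high-spin add 620 kJ/mol, giving 348 kJ/mol.
Thus E(LS) − E(HS) = 348 kJ/mol.

348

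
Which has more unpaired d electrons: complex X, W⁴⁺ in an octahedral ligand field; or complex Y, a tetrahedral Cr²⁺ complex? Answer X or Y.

Y

X: W is in group 6, so W⁴⁺ is d² (6 − 4 = 2); For octahedral d² the high- and low-spin configurations coincide; t2g^2 e_g^0 → 2 unpaired.
Y: Cr²⁺: group 6, so d-count = 6 − 2 = 4; With tetrahedral geometry the complex is necessarily high-spin; e² t₂² → 4 unpaired.
So Y has more unpaired electrons.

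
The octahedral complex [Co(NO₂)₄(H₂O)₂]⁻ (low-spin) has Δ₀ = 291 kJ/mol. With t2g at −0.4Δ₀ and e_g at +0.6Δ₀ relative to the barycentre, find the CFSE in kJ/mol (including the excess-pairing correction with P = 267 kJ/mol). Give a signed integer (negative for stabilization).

Ligand charges: 4×(-1) from NO₂⁻ and 2×(+0) from H₂O sum to -4; with overall charge -1, Co is +3.
Group 9 minus oxidation state +3 gives a d⁶ configuration for Co³⁺.
Configuration: t2g^6 e_g^0.
CFSE(orbital) = 6×(-0.4Δ₀) + 0×(0.6Δ₀) = -2.4Δ₀; with Δ₀ = 291 kJ/mol that is -698 kJ/mol.
Relative to high-spin t2g^4 e_g^2 (1 paired), the low-spin configuration has 2 additional pairs, contributing +2 × 267 = +534 kJ/mol.
Net CFSE = -698 + 534 = -164 kJ/mol.

-164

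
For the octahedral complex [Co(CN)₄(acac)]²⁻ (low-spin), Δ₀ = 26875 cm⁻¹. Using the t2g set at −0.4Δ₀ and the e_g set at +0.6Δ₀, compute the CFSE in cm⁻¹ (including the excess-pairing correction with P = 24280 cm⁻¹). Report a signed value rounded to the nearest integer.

Ligand charges: 4×(-1) from CN⁻ and 1×(-1) from acac⁻ sum to -5; with overall charge -2, Co is +3.
Group 9 minus oxidation state +3 gives a d⁶ configuration for Co³⁺.
Configuration: t2g^6 e_g^0.
Orbital CFSE = 6(-0.4) + 0(0.6) = -2.4Δ₀ = -2.4 × 26875 = -64500 cm⁻¹.
Relative to high-spin t2g^4 e_g^2 (1 paired), the low-spin configuration has 2 additional pairs, contributing +2 × 24280 = +48560 cm⁻¹.
Overall CFSE = -64500 + 48560 = -15940 cm⁻¹.

-15940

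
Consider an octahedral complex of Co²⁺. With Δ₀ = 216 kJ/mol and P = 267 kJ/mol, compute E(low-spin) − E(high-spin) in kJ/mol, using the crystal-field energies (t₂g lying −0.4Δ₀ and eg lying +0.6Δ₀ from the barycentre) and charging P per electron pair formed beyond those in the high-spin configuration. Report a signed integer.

51

Co²⁺: group 9, so d-count = 9 − 2 = 7.
In the high-spin limit (t₂g⁵ eg²) the orbital term is -0.8Δ₀ = -173 kJ/mol, with no excess pairing.
Low-spin: t₂g⁶ eg¹, orbital CFSE = -1.8Δ₀ = -389 kJ/mol; plus 1 excess pair × P = +267 kJ/mol; total -122 kJ/mol.
The difference is -122 − (-173) = 51 kJ/mol, so high-spin lies lower.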